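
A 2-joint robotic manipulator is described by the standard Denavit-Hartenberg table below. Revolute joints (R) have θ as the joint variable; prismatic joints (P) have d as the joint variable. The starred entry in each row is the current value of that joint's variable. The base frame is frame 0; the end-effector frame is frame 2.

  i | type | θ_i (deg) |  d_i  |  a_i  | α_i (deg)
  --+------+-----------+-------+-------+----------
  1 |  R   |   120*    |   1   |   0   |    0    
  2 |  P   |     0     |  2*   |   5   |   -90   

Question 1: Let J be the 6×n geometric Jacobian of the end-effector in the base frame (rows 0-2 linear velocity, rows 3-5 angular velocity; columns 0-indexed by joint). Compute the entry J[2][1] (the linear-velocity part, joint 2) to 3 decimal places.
1.000

prismatic axis z_1 = (0.0000,0.0000,1.0000)
J_v[:, 1] = z_1; J_ω[:, 1] = (0,0,0)
entry J[2][1] = 1.0000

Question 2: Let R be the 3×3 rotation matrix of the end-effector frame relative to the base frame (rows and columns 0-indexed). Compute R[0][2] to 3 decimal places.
End-effector z-axis (col 2 of R) = (-0.8660,-0.5000,0.0000)
R[0][2] = -0.8660

-0.866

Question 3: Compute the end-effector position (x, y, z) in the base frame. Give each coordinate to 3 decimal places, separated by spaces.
-2.500 4.330 3.000

after link 1: o_1 = (0.0000, 0.0000, 1.0000)
after link 2: o_2 = (-2.5000, 4.3301, 3.0000)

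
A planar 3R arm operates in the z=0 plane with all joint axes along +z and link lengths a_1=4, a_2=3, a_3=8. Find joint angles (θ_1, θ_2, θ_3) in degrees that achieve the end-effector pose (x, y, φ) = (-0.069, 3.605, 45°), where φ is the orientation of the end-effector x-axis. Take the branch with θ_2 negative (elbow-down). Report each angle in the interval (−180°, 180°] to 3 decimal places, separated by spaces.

-134.995 -60.012 -119.993

wrist centre = target − a_3·(cos φ, sin φ) = (-5.7259, -2.0519)
cos θ_2 = (36.9955−4²−3²)/(2·4·3) = 0.4998; θ_2 = -60.0124° (elbow-down)
β = atan2(-2.0519,-5.7259) = -160.2849°; ψ = atan2(-2.5984,5.4994) = -25.2900°
θ_1 = β − ψ = -134.9949°
θ_3 = φ − θ_1 − θ_2 = -119.9927° (wrapped to (-180°,180°])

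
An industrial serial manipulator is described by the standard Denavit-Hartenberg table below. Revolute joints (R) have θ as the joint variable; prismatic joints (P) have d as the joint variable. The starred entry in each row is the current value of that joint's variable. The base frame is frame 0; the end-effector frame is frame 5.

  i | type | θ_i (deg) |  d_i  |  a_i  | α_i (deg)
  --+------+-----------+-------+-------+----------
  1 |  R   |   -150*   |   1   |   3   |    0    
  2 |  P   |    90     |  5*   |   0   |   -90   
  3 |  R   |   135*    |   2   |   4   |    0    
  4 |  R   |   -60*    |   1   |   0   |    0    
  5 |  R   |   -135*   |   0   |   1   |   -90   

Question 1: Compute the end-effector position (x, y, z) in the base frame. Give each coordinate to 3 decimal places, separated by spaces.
after link 1: o_1 = (-2.5981, -1.5000, 1.0000)
after link 2: o_2 = (-2.5981, -1.5000, 6.0000)
after link 3: o_3 = (-2.2802, 1.9495, 3.1716)
after link 4: o_4 = (-1.4142, 2.4495, 3.1716)
after link 5: o_5 = (-1.1642, 2.0165, 4.0376)

-1.164 2.016 4.038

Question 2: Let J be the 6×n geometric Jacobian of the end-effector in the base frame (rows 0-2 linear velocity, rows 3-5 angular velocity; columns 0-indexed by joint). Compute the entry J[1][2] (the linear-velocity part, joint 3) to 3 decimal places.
axis z_2 = (0.8660,0.5000,0.0000); lever o_n−o_2 = (1.4339,3.5165,-1.9624)
cross product → J_v[:, 2] = (-0.9812,1.6995,2.3284)
J_ω[:, 2] = z_2
entry J[1][2] = 1.6995

1.699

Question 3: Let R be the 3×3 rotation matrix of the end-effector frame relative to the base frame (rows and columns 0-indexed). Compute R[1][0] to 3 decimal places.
End-effector x-axis (col 0 of R) = (0.2500,-0.4330,0.8660)
R[1][0] = -0.4330

-0.433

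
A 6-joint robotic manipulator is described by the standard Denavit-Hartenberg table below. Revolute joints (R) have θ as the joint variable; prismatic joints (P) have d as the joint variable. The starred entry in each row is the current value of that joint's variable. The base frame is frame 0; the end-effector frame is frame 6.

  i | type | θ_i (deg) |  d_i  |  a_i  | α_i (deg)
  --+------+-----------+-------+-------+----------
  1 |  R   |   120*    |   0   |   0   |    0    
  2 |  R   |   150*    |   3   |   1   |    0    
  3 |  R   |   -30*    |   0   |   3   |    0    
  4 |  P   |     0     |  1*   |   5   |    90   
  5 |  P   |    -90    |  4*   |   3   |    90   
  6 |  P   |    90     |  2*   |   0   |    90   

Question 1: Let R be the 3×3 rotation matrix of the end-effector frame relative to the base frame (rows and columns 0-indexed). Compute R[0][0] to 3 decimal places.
End-effector x-axis (col 0 of R) = (-0.8660,0.5000,0.0000)
R[0][0] = -0.8660

-0.866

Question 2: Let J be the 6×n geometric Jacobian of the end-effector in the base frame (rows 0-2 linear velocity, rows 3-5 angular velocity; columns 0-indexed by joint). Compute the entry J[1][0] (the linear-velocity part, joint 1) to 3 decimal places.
-6.464

axis z_0 = ẑ; lever o_n−o_0 = (-6.4641,-4.1962,1.0000)
cross product → J_v[:, 0] = (4.1962,-6.4641,0.0000)
J_ω[:, 0] = z_0
entry J[1][0] = -6.4641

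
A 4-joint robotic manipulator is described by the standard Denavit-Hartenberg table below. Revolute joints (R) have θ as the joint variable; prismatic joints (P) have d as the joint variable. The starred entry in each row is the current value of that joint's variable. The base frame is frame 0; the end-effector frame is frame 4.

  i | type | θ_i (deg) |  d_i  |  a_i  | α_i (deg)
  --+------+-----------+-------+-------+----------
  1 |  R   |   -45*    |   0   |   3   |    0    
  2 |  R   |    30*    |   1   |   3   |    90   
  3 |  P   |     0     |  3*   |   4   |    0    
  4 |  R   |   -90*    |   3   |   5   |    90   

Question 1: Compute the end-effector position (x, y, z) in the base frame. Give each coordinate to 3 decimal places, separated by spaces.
after link 1: o_1 = (2.1213, -2.1213, 0.0000)
after link 2: o_2 = (5.0191, -2.8978, 1.0000)
after link 3: o_3 = (8.1063, -6.8308, 1.0000)
after link 4: o_4 = (7.3299, -9.7286, -4.0000)

7.330 -9.729 -4.000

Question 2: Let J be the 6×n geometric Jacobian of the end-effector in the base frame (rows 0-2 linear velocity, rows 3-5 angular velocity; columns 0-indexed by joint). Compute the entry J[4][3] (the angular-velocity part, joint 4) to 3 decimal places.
-0.966

axis z_3 = (-0.2588,-0.9659,0.0000); lever o_n−o_3 = (-0.7765,-2.8978,-5.0000)
cross product → J_v[:, 3] = (4.8296,-1.2941,-0.0000)
J_ω[:, 3] = z_3
entry J[4][3] = -0.9659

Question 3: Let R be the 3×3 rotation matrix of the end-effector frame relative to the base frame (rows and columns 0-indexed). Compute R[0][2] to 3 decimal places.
End-effector z-axis (col 2 of R) = (-0.9659,0.2588,-0.0000)
R[0][2] = -0.9659

-0.966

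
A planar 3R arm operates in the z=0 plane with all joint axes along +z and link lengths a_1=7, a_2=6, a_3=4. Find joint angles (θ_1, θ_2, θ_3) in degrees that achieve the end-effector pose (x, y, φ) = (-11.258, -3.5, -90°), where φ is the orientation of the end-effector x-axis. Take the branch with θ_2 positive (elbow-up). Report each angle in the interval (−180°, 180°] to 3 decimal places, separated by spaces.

149.997 60.006 59.997

wrist centre = target − a_3·(cos φ, sin φ) = (-11.2580, 0.5000)
cos θ_2 = (126.9926−7²−6²)/(2·7·6) = 0.4999; θ_2 = 60.0059° (elbow-up)
β = atan2(0.5000,-11.2580) = 177.4570°; ψ = atan2(5.1965,9.9995) = 27.4597°
θ_1 = β − ψ = 149.9973°
θ_3 = φ − θ_1 − θ_2 = 59.9968° (wrapped to (-180°,180°])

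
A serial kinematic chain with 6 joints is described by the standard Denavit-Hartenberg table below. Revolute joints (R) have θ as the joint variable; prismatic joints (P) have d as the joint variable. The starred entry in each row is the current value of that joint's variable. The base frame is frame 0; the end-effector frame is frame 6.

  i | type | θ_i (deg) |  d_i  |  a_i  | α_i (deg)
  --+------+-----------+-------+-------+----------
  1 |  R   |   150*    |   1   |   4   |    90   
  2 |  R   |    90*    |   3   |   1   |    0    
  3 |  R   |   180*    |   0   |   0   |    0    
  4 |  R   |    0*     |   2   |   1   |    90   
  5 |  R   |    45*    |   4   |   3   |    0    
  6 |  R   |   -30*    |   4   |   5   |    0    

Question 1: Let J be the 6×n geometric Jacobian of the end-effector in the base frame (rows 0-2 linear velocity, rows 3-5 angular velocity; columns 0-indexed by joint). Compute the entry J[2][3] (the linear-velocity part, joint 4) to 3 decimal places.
axis z_3 = (0.5000,0.8660,0.0000); lever o_n−o_3 = (9.6359,0.6899,-7.9509)
cross product → J_v[:, 3] = (-6.8857,3.9755,-8.0000)
J_ω[:, 3] = z_3
entry J[2][3] = -8.0000

-8.000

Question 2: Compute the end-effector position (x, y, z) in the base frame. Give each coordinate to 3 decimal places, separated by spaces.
7.672 5.288 -5.951

after link 1: o_1 = (-3.4641, 2.0000, 1.0000)
after link 2: o_2 = (-1.9641, 4.5981, 2.0000)
after link 3: o_3 = (-1.9641, 4.5981, 2.0000)
after link 4: o_4 = (-0.9641, 6.3301, 1.0000)
after link 5: o_5 = (3.5607, 6.1672, -1.1213)
after link 6: o_6 = (7.6718, 5.2880, -5.9509)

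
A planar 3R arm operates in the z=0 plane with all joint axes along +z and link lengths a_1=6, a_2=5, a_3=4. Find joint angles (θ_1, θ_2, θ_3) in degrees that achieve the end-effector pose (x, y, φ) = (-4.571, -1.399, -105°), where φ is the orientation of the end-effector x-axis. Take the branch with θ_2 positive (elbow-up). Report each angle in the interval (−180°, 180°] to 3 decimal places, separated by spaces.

90.000 134.997 30.004

wrist centre = target − a_3·(cos φ, sin φ) = (-3.5357, 2.4647)
cos θ_2 = (18.5761−6²−5²)/(2·6·5) = -0.7071; θ_2 = 134.9966° (elbow-up)
β = atan2(2.4647,-3.5357) = 145.1202°; ψ = atan2(3.5357,2.4647) = 55.1206°
θ_1 = β − ψ = 89.9995°
θ_3 = φ − θ_1 − θ_2 = 30.0038° (wrapped to (-180°,180°])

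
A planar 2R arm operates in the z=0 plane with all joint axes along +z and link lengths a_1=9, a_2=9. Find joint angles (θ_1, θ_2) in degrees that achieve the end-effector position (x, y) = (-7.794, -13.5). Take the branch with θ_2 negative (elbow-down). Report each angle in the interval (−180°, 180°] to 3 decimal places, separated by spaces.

cos θ_2 = (242.9964−9²−9²)/(2·9·9) = 0.5000; θ_2 = -60.0015° (elbow-down)
β = atan2(-13.5000,-7.7940) = -119.9993°; ψ = atan2(-7.7943,13.4998) = -30.0007°
θ_1 = β − ψ = -89.9985°

-89.999 -60.001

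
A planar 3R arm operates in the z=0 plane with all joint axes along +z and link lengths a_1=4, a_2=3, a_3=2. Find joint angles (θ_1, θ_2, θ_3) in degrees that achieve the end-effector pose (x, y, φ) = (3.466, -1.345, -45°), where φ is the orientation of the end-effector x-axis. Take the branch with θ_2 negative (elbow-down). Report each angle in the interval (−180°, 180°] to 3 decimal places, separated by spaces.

48.867 -150.004 56.137

wrist centre = target − a_3·(cos φ, sin φ) = (2.0518, 0.0692)
cos θ_2 = (4.2146−4²−3²)/(2·4·3) = -0.8661; θ_2 = -150.0037° (elbow-down)
β = atan2(0.0692,2.0518) = 1.9320°; ψ = atan2(-1.4998,1.4018) = -46.9345°
θ_1 = β − ψ = 48.8665°
θ_3 = φ − θ_1 − θ_2 = 56.1372° (wrapped to (-180°,180°])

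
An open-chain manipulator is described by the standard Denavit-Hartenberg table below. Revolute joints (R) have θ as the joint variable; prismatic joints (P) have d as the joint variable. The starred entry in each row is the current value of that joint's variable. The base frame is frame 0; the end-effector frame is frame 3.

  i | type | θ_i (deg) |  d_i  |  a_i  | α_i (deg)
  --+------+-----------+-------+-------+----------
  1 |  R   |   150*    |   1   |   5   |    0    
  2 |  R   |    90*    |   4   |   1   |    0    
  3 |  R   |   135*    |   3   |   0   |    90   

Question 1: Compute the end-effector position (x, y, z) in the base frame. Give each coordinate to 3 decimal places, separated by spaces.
after link 1: o_1 = (-4.3301, 2.5000, 1.0000)
after link 2: o_2 = (-4.8301, 1.6340, 5.0000)
after link 3: o_3 = (-4.8301, 1.6340, 8.0000)

-4.830 1.634 8.000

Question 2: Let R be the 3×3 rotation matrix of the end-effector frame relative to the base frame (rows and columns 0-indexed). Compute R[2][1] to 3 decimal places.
1.000

End-effector y-axis (col 1 of R) = (-0.0000,0.0000,1.0000)
R[2][1] = 1.0000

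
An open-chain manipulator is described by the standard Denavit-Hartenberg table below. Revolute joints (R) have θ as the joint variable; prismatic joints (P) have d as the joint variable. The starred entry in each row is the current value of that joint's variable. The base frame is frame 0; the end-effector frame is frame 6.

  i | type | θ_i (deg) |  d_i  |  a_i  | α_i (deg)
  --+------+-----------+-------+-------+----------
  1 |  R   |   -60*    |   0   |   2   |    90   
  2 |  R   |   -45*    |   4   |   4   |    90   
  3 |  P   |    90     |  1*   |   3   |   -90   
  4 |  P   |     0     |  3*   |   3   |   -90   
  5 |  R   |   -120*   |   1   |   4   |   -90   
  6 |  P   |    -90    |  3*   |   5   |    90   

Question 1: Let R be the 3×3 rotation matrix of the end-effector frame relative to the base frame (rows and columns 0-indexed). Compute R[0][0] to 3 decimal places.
0.354

End-effector x-axis (col 0 of R) = (0.3536,-0.6124,0.7071)
R[0][0] = 0.3536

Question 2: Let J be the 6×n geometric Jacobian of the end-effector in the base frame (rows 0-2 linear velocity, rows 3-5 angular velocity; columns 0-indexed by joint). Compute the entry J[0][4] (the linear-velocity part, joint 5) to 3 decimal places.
-4.088

axis z_4 = (0.3536,-0.6124,0.7071); lever o_n−o_4 = (-0.1517,-0.9334,7.7528)
cross product → J_v[:, 4] = (-4.0876,-2.8483,-0.4229)
J_ω[:, 4] = z_4
entry J[0][4] = -4.0876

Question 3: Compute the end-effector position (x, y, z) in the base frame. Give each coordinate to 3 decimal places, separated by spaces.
-7.812 -7.665 6.339

after link 1: o_1 = (1.0000, -1.7321, 0.0000)
after link 2: o_2 = (-1.0499, -6.1815, -2.8284)
after link 3: o_3 = (-4.0015, -7.0692, -3.5355)
after link 4: o_4 = (-7.6603, -6.7321, -1.4142)
after link 5: o_5 = (-6.7994, -4.2231, 1.7424)
after link 6: o_6 = (-7.8120, -7.6654, 6.3386)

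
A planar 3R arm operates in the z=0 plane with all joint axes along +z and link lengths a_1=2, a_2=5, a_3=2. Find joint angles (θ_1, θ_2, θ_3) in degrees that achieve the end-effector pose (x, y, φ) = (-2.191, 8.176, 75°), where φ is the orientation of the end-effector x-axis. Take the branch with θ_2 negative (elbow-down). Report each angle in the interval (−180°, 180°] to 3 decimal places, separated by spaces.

wrist centre = target − a_3·(cos φ, sin φ) = (-2.7086, 6.2441)
cos θ_2 = (46.3261−2²−5²)/(2·2·5) = 0.8663; θ_2 = -29.9679° (elbow-down)
β = atan2(6.2441,-2.7086) = 113.4506°; ψ = atan2(-2.4976,6.3315) = -21.5276°
θ_1 = β − ψ = 134.9782°
θ_3 = φ − θ_1 − θ_2 = -30.0103° (wrapped to (-180°,180°])

134.978 -29.968 -30.010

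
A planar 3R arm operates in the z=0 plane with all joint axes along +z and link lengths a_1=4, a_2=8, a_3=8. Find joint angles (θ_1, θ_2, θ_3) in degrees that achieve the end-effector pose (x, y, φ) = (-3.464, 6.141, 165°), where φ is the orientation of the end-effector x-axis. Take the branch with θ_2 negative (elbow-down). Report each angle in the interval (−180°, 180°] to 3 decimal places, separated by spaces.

wrist centre = target − a_3·(cos φ, sin φ) = (4.2634, 4.0704)
cos θ_2 = (34.7452−4²−8²)/(2·4·8) = -0.7071; θ_2 = -135.0000° (elbow-down)
β = atan2(4.0704,4.2634) = 43.6736°; ψ = atan2(-5.6569,-1.6569) = -106.3249°
θ_1 = β − ψ = 149.9986°
θ_3 = φ − θ_1 − θ_2 = 150.0014° (wrapped to (-180°,180°])

149.999 -135.000 150.001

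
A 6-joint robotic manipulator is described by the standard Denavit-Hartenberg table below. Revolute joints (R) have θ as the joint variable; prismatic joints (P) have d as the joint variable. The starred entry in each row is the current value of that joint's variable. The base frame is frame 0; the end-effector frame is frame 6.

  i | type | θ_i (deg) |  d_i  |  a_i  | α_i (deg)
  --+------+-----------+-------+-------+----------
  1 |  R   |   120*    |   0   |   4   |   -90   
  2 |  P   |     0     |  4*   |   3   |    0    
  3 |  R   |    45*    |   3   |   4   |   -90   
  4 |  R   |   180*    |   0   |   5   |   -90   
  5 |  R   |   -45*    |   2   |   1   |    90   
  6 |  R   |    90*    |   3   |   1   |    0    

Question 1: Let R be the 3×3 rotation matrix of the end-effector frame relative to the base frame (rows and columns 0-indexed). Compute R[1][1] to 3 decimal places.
0.866

End-effector y-axis (col 1 of R) = (-0.5000,0.8660,0.0000)
R[1][1] = 0.8660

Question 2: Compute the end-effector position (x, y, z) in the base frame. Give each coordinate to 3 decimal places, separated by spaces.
-11.307 -0.416 -2.293

after link 1: o_1 = (-2.0000, 3.4641, 0.0000)
after link 2: o_2 = (-6.9641, 4.0622, 0.0000)
after link 3: o_3 = (-10.9764, 5.0117, -2.8284)
after link 4: o_4 = (-9.2086, 1.9498, 0.7071)
after link 5: o_5 = (-10.4407, 0.0838, 0.7071)
after link 6: o_6 = (-11.3067, -0.4162, -2.2929)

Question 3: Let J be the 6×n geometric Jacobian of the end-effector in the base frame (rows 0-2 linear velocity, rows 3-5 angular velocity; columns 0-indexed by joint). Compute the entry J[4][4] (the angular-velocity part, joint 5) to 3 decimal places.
-0.500

axis z_4 = (-0.8660,-0.5000,0.0000); lever o_n−o_4 = (-2.0981,-2.3660,-3.0000)
cross product → J_v[:, 4] = (1.5000,-2.5981,1.0000)
J_ω[:, 4] = z_4
entry J[4][4] = -0.5000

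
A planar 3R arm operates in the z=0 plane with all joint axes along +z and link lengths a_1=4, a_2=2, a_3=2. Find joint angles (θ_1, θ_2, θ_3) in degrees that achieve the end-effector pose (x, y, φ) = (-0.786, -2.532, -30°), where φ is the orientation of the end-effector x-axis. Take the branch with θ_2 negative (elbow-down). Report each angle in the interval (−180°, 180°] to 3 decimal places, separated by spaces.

-120.007 -134.993 -135.000

wrist centre = target − a_3·(cos φ, sin φ) = (-2.5181, -1.5320)
cos θ_2 = (8.6876−4²−2²)/(2·4·2) = -0.7070; θ_2 = -134.9934° (elbow-down)
β = atan2(-1.5320,-2.5181) = -148.6834°; ψ = atan2(-1.4144,2.5860) = -28.6763°
θ_1 = β − ψ = -120.0071°
θ_3 = φ − θ_1 − θ_2 = -134.9996° (wrapped to (-180°,180°])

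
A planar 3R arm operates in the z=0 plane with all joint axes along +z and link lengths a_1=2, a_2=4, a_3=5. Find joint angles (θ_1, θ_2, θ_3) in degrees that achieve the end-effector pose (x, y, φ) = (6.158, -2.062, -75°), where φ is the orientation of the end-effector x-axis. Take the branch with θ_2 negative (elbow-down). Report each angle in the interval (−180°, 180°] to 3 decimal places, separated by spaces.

59.989 -44.982 -90.007

wrist centre = target − a_3·(cos φ, sin φ) = (4.8639, 2.7676)
cos θ_2 = (31.3173−2²−4²)/(2·2·4) = 0.7073; θ_2 = -44.9816° (elbow-down)
β = atan2(2.7676,4.8639) = 29.6405°; ψ = atan2(-2.8275,4.8293) = -30.3485°
θ_1 = β − ψ = 59.9889°
θ_3 = φ − θ_1 − θ_2 = -90.0073° (wrapped to (-180°,180°])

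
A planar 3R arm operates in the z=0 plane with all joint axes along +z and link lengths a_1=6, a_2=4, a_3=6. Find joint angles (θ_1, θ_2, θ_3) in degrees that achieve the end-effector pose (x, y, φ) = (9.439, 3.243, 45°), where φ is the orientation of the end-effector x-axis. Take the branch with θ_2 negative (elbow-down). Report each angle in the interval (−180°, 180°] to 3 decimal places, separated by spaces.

30.004 -119.998 134.994

wrist centre = target − a_3·(cos φ, sin φ) = (5.1964, -0.9996)
cos θ_2 = (28.0014−6²−4²)/(2·6·4) = -0.5000; θ_2 = -119.9980° (elbow-down)
β = atan2(-0.9996,5.1964) = -10.8892°; ψ = atan2(-3.4642,4.0001) = -40.8931°
θ_1 = β − ψ = 30.0040°
θ_3 = φ − θ_1 − θ_2 = 134.9941° (wrapped to (-180°,180°])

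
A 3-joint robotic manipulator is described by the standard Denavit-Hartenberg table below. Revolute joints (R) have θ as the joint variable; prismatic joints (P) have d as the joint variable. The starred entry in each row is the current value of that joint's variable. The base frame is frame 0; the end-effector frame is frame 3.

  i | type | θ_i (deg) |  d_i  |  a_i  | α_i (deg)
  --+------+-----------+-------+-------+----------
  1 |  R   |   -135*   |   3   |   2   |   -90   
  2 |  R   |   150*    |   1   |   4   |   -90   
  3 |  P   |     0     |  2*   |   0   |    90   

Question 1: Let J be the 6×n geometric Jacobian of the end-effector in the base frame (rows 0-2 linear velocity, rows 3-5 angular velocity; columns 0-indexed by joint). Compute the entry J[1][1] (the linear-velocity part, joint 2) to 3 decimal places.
axis z_1 = (0.7071,-0.7071,0.0000); lever o_n−o_1 = (3.8637,2.4495,-0.2679)
cross product → J_v[:, 1] = (0.1895,0.1895,4.4641)
J_ω[:, 1] = z_1
entry J[1][1] = 0.1895

0.189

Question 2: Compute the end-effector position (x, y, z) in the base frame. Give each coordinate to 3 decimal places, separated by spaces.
after link 1: o_1 = (-1.4142, -1.4142, 3.0000)
after link 2: o_2 = (1.7424, 0.3282, 1.0000)
after link 3: o_3 = (2.4495, 1.0353, 2.7321)

2.449 1.035 2.732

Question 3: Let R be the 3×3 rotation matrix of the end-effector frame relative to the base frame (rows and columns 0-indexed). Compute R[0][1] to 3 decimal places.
0.354

End-effector y-axis (col 1 of R) = (0.3536,0.3536,0.8660)
R[0][1] = 0.3536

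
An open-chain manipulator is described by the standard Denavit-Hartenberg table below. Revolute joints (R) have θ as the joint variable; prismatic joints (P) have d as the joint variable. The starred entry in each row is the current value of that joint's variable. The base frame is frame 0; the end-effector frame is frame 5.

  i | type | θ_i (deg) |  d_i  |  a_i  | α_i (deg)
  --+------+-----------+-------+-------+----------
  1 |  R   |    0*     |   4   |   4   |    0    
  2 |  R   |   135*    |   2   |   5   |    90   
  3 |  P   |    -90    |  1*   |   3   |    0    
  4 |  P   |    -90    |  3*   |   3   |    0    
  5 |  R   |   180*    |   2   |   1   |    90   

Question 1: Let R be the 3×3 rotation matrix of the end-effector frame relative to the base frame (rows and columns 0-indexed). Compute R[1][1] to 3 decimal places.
End-effector y-axis (col 1 of R) = (0.7071,0.7071,0.0000)
R[1][1] = 0.7071

0.707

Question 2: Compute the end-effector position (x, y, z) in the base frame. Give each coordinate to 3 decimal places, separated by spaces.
after link 1: o_1 = (4.0000, 0.0000, 4.0000)
after link 2: o_2 = (0.4645, 3.5355, 6.0000)
after link 3: o_3 = (1.1716, 4.2426, 3.0000)
after link 4: o_4 = (5.4142, 4.2426, 3.0000)
after link 5: o_5 = (6.1213, 6.3640, 3.0000)

6.121 6.364 3.000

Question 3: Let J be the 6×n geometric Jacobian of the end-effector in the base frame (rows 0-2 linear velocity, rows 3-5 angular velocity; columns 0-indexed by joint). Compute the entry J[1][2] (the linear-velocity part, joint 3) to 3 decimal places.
0.707

prismatic axis z_2 = (0.7071,0.7071,0.0000)
J_v[:, 2] = z_2; J_ω[:, 2] = (0,0,0)
entry J[1][2] = 0.7071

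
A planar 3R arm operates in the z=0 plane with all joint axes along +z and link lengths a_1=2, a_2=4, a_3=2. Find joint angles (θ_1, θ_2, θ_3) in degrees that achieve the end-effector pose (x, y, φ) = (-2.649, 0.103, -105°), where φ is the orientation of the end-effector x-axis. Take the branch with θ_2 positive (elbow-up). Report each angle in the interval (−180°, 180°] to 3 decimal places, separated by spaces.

29.984 135.015 90.001

wrist centre = target − a_3·(cos φ, sin φ) = (-2.1314, 2.0349)
cos θ_2 = (8.6833−2²−4²)/(2·2·4) = -0.7073; θ_2 = 135.0150° (elbow-up)
β = atan2(2.0349,-2.1314) = 136.3270°; ψ = atan2(2.8277,-0.8292) = 106.3428°
θ_1 = β − ψ = 29.9842°
θ_3 = φ − θ_1 − θ_2 = 90.0008° (wrapped to (-180°,180°])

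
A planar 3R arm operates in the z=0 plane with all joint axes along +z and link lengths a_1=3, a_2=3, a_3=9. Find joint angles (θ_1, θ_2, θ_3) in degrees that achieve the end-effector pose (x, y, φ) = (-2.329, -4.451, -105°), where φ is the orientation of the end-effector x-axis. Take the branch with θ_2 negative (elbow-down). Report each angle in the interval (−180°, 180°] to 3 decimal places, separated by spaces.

134.999 -90.008 -149.991

wrist centre = target − a_3·(cos φ, sin φ) = (0.0004, 4.2423)
cos θ_2 = (17.9974−3²−3²)/(2·3·3) = -0.0001; θ_2 = -90.0083° (elbow-down)
β = atan2(4.2423,0.0004) = 89.9950°; ψ = atan2(-3.0000,2.9996) = -45.0042°
θ_1 = β − ψ = 134.9991°
θ_3 = φ − θ_1 − θ_2 = -149.9908° (wrapped to (-180°,180°])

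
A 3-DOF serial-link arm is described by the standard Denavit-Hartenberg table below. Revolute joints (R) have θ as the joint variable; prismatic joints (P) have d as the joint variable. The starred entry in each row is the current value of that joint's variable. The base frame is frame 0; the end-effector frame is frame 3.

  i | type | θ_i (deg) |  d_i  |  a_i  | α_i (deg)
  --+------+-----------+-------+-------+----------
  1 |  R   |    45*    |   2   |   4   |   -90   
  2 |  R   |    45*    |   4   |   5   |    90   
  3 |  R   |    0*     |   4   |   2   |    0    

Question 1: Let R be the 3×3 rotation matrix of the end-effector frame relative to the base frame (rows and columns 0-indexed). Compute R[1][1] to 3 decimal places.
End-effector y-axis (col 1 of R) = (-0.7071,0.7071,0.0000)
R[1][1] = 0.7071

0.707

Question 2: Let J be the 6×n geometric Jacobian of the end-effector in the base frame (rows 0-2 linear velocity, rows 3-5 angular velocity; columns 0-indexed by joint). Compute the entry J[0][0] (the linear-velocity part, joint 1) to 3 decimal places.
-11.157

axis z_0 = ẑ; lever o_n−o_0 = (5.5000,11.1569,-0.1213)
cross product → J_v[:, 0] = (-11.1569,5.5000,0.0000)
J_ω[:, 0] = z_0
entry J[0][0] = -11.1569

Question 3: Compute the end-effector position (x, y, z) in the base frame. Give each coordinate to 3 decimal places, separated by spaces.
after link 1: o_1 = (2.8284, 2.8284, 2.0000)
after link 2: o_2 = (2.5000, 8.1569, -1.5355)
after link 3: o_3 = (5.5000, 11.1569, -0.1213)

5.500 11.157 -0.121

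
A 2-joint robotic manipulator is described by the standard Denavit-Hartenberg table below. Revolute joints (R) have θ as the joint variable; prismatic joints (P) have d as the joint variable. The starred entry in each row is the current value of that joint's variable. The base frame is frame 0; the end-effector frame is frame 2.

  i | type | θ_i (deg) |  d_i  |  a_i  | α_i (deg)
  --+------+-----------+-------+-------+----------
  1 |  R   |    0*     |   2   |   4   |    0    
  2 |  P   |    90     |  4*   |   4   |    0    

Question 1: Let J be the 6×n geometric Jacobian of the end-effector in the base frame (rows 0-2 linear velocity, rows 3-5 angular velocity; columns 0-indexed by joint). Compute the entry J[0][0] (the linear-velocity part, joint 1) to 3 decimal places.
axis z_0 = ẑ; lever o_n−o_0 = (4.0000,4.0000,6.0000)
cross product → J_v[:, 0] = (-4.0000,4.0000,0.0000)
J_ω[:, 0] = z_0
entry J[0][0] = -4.0000

-4.000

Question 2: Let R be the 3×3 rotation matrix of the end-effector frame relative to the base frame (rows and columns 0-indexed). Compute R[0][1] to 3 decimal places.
-1.000

End-effector y-axis (col 1 of R) = (-1.0000,0.0000,0.0000)
R[0][1] = -1.0000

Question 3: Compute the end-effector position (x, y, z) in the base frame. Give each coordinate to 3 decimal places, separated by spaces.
4.000 4.000 6.000

after link 1: o_1 = (4.0000, 0.0000, 2.0000)
after link 2: o_2 = (4.0000, 4.0000, 6.0000)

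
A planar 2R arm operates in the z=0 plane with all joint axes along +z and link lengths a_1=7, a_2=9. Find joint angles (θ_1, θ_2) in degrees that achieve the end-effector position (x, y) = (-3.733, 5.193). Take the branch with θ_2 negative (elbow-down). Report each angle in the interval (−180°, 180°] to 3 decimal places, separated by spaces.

-149.996 -135.001

cos θ_2 = (40.9025−7²−9²)/(2·7·9) = -0.7071; θ_2 = -135.0013° (elbow-down)
β = atan2(5.1930,-3.7330) = 125.7106°; ψ = atan2(-6.3638,0.6359) = -84.2937°
θ_1 = β − ψ = 210.0043°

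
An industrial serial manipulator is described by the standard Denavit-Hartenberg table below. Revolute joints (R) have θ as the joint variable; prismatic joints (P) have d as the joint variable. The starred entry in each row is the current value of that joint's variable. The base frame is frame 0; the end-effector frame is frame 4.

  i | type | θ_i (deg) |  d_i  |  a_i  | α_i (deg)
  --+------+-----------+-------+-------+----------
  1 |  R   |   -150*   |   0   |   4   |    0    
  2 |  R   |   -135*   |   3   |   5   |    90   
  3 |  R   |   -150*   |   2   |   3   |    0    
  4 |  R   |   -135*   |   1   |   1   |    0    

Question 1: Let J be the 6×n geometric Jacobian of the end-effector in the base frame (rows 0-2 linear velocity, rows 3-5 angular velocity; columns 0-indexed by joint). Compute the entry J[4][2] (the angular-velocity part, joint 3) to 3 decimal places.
-0.259

axis z_2 = (0.9659,-0.2588,0.0000); lever o_n−o_2 = (2.2923,-3.0360,-0.5341)
cross product → J_v[:, 2] = (0.1382,0.5159,-2.3393)
J_ω[:, 2] = z_2
entry J[4][2] = -0.2588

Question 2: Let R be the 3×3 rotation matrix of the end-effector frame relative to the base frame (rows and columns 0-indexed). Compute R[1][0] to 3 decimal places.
End-effector x-axis (col 0 of R) = (0.0670,0.2500,0.9659)
R[1][0] = 0.2500

0.250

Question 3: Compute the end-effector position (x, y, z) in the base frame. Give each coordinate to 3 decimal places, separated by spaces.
0.122 -0.206 2.466

after link 1: o_1 = (-3.4641, -2.0000, 0.0000)
after link 2: o_2 = (-2.1700, 2.8296, 3.0000)
after link 3: o_3 = (-0.9106, -0.1976, 1.5000)
after link 4: o_4 = (0.1223, -0.2064, 2.4659)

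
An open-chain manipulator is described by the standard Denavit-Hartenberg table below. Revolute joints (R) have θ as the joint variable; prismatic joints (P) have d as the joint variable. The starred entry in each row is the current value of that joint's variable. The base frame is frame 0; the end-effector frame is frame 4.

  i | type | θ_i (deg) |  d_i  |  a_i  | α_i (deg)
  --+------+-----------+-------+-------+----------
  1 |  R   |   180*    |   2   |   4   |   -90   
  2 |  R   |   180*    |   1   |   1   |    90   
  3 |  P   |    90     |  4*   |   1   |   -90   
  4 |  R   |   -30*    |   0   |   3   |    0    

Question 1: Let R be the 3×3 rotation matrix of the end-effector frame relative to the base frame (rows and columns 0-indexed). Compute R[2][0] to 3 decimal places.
End-effector x-axis (col 0 of R) = (-0.0000,-0.8660,-0.5000)
R[2][0] = -0.5000

-0.500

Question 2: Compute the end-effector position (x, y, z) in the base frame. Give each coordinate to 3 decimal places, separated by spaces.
after link 1: o_1 = (-4.0000, 0.0000, 2.0000)
after link 2: o_2 = (-3.0000, -1.0000, 2.0000)
after link 3: o_3 = (-3.0000, -2.0000, -2.0000)
after link 4: o_4 = (-3.0000, -4.5981, -3.5000)

-3.000 -4.598 -3.500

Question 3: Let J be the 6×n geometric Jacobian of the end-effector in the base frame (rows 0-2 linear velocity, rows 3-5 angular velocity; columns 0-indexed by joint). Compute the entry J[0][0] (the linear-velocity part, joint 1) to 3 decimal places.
4.598

axis z_0 = ẑ; lever o_n−o_0 = (-3.0000,-4.5981,-3.5000)
cross product → J_v[:, 0] = (4.5981,-3.0000,0.0000)
J_ω[:, 0] = z_0
entry J[0][0] = 4.5981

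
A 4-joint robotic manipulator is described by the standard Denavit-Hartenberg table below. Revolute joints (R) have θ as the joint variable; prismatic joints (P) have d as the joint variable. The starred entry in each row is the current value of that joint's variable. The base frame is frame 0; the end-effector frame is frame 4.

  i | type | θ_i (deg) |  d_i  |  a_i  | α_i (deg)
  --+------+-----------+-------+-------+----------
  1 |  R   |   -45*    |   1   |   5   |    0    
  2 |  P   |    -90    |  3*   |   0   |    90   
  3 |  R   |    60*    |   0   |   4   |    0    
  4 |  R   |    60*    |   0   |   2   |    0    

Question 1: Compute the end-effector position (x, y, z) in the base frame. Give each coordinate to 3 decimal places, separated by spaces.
2.828 -4.243 9.196

after link 1: o_1 = (3.5355, -3.5355, 1.0000)
after link 2: o_2 = (3.5355, -3.5355, 4.0000)
after link 3: o_3 = (2.1213, -4.9497, 7.4641)
after link 4: o_4 = (2.8284, -4.2426, 9.1962)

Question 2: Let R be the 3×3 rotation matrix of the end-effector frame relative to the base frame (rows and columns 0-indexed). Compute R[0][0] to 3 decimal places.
0.354

End-effector x-axis (col 0 of R) = (0.3536,0.3536,0.8660)
R[0][0] = 0.3536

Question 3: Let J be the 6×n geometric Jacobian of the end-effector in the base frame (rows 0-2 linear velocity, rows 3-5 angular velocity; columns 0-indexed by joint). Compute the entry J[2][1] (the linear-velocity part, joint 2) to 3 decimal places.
1.000

prismatic axis z_1 = (0.0000,0.0000,1.0000)
J_v[:, 1] = z_1; J_ω[:, 1] = (0,0,0)
entry J[2][1] = 1.0000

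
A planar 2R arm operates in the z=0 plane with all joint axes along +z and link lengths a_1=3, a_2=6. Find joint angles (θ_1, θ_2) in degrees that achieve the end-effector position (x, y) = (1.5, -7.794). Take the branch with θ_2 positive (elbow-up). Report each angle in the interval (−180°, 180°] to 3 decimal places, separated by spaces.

-120.004 60.007

cos θ_2 = (62.9964−3²−6²)/(2·3·6) = 0.4999; θ_2 = 60.0065° (elbow-up)
β = atan2(-7.7940,1.5000) = -79.1063°; ψ = atan2(5.1965,5.9994) = 40.8981°
θ_1 = β − ψ = -120.0044°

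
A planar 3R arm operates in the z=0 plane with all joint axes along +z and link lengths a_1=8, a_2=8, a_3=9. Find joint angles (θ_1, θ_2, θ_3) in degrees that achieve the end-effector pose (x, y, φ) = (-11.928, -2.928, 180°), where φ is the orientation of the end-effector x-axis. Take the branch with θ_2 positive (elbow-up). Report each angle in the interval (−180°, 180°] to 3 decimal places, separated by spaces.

wrist centre = target − a_3·(cos φ, sin φ) = (-2.9280, -2.9280)
cos θ_2 = (17.1464−8²−8²)/(2·8·8) = -0.8660; θ_2 = 150.0021° (elbow-up)
β = atan2(-2.9280,-2.9280) = -135.0000°; ψ = atan2(3.9997,1.0716) = 75.0011°
θ_1 = β − ψ = -210.0011°
θ_3 = φ − θ_1 − θ_2 = -120.0011° (wrapped to (-180°,180°])

149.999 150.002 -120.001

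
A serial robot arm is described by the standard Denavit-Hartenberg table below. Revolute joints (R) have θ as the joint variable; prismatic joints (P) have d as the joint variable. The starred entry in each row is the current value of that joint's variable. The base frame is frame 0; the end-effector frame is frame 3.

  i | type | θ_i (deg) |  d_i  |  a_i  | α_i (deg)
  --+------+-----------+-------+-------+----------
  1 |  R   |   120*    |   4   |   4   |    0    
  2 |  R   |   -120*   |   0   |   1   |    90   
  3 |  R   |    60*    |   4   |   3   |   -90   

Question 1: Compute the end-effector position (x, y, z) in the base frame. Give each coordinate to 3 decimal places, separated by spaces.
after link 1: o_1 = (-2.0000, 3.4641, 4.0000)
after link 2: o_2 = (-1.0000, 3.4641, 4.0000)
after link 3: o_3 = (0.5000, -0.5359, 6.5981)

0.500 -0.536 6.598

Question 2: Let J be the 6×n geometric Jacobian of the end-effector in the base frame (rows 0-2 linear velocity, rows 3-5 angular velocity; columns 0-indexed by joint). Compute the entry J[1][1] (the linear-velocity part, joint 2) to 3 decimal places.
2.500

axis z_1 = (0.0000,0.0000,1.0000); lever o_n−o_1 = (2.5000,-4.0000,2.5981)
cross product → J_v[:, 1] = (4.0000,2.5000,-0.0000)
J_ω[:, 1] = z_1
entry J[1][1] = 2.5000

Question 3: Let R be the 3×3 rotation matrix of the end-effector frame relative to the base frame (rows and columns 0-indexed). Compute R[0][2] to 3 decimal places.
-0.866

End-effector z-axis (col 2 of R) = (-0.8660,-0.0000,0.5000)
R[0][2] = -0.8660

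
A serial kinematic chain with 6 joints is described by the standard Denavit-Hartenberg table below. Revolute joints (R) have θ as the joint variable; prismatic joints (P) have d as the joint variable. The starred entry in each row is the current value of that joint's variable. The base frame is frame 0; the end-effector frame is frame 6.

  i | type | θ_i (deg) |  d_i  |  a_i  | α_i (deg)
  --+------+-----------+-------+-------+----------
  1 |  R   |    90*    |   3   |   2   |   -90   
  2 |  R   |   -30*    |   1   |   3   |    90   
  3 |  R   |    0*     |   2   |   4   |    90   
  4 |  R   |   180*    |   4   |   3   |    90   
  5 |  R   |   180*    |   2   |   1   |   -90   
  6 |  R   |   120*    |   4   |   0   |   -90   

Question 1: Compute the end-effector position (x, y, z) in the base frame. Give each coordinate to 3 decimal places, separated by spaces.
after link 1: o_1 = (0.0000, 2.0000, 3.0000)
after link 2: o_2 = (-1.0000, 4.5981, 4.5000)
after link 3: o_3 = (-1.0000, 7.0622, 8.2321)
after link 4: o_4 = (3.0000, 4.4641, 6.7321)
after link 5: o_5 = (3.0000, 4.3301, 8.9641)
after link 6: o_6 = (-1.0000, 4.3301, 8.9641)

-1.000 4.330 8.964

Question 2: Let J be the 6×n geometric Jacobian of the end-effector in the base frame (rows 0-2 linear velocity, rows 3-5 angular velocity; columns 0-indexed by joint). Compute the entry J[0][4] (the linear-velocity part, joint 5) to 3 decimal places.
-1.000

axis z_4 = (-0.0000,-0.5000,0.8660); lever o_n−o_4 = (-4.0000,-0.1340,2.2321)
cross product → J_v[:, 4] = (-1.0000,-3.4641,-2.0000)
J_ω[:, 4] = z_4
entry J[0][4] = -1.0000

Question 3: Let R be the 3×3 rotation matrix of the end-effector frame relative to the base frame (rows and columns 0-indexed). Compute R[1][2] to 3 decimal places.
End-effector z-axis (col 2 of R) = (-0.0000,-1.0000,0.0000)
R[1][2] = -1.0000

-1.000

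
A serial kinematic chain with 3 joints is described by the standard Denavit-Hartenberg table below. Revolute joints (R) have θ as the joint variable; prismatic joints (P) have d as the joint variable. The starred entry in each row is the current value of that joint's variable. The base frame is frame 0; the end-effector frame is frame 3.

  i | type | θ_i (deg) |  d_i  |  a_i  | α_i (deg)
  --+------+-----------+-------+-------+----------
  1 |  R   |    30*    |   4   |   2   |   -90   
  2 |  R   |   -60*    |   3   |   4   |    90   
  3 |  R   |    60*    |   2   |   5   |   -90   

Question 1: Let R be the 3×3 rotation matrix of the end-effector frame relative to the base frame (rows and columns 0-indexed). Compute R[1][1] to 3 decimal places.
0.433

End-effector y-axis (col 1 of R) = (0.7500,0.4330,-0.5000)
R[1][1] = 0.4330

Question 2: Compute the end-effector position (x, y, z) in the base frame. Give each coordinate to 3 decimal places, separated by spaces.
-0.618 8.107 10.629

after link 1: o_1 = (1.7321, 1.0000, 4.0000)
after link 2: o_2 = (1.9641, 4.5981, 7.4641)
after link 3: o_3 = (-0.6184, 8.1071, 10.6292)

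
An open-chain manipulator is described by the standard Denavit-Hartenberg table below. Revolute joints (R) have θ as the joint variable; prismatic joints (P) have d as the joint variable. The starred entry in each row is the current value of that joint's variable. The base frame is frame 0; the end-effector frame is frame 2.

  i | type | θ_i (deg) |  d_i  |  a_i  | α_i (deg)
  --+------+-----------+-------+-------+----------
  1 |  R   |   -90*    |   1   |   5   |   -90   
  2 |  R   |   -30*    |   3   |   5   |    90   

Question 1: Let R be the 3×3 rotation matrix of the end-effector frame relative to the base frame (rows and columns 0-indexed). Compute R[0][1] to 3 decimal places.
End-effector y-axis (col 1 of R) = (1.0000,0.0000,0.0000)
R[0][1] = 1.0000

1.000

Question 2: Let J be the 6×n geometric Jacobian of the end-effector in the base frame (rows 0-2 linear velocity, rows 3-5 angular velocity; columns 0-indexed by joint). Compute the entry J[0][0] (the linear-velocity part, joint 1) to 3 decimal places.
axis z_0 = ẑ; lever o_n−o_0 = (3.0000,-9.3301,3.5000)
cross product → J_v[:, 0] = (9.3301,3.0000,-0.0000)
J_ω[:, 0] = z_0
entry J[0][0] = 9.3301

9.330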